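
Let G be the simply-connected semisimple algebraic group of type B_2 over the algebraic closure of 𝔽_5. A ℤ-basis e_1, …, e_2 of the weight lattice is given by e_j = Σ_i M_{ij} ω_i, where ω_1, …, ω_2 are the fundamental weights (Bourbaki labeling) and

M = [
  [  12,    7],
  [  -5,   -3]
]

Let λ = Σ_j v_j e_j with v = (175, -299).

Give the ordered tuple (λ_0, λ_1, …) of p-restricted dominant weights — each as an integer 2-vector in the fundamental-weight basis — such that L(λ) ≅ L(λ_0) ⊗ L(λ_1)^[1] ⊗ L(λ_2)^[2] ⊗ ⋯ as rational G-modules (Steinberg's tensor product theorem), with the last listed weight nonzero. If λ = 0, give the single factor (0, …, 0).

Converting to the ω-basis (c_i = row i of M dotted with v = (175, -299)):
  c_1 = 12·175 + (7)·(-299) = 7
  c_2 = (-5)·(175) + (-3)·(-299) = 22
Expand coordinatewise in base 5:
  c_1 = 7 = 2·5^0 + 1·5^1
  c_2 = 22 = 2·5^0 + 4·5^1
p-restricted factor λ_0 = (2, 2)
p-restricted factor λ_1 = (1, 4)

((2, 2), (1, 4))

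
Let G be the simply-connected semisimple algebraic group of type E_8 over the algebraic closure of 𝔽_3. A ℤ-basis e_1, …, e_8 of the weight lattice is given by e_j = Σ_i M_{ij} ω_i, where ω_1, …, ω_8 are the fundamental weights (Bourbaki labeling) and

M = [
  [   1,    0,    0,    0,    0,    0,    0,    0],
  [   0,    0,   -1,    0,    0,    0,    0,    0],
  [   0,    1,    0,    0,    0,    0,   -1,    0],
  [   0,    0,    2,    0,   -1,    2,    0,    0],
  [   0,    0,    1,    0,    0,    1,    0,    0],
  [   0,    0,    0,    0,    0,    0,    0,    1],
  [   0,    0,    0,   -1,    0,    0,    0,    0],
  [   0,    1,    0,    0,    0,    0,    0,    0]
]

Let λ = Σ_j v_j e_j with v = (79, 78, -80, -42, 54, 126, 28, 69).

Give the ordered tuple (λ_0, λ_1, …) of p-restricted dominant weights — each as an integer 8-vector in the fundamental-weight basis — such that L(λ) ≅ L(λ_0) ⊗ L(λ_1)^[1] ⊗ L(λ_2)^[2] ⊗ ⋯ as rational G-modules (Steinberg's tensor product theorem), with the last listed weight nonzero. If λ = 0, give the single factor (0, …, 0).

((1, 2, 2, 2, 1, 0, 0, 0), (2, 2, 1, 0, 0, 2, 2, 2), (2, 2, 2, 1, 2, 1, 1, 2), (2, 2, 1, 1, 1, 2, 1, 2))

Change of basis e → ω: c = M·v where v = (79, 78, -80, -42, 54, 126, 28, 69):
  c_1 = (1)·(79) + (0)·(78) + (0)·(-80) + (0)·(-42) + (0)·(54) + (0)·(126) + (0)·(28) + (0)·(69) = 79
  c_2 = (0)·(79) + (0)·(78) + (-1)·(-80) + (0)·(-42) + (0)·(54) + (0)·(126) + (0)·(28) + (0)·(69) = 80
  c_3 = (0)·(79) + (1)·(78) + (0)·(-80) + (0)·(-42) + (0)·(54) + (0)·(126) + (-1)·(28) + (0)·(69) = 50
  c_4 = (0)·(79) + (0)·(78) + (2)·(-80) + (0)·(-42) + (-1)·(54) + (2)·(126) + (0)·(28) + (0)·(69) = 38
  c_5 = (0)·(79) + (0)·(78) + (1)·(-80) + (0)·(-42) + (0)·(54) + (1)·(126) + (0)·(28) + (0)·(69) = 46
  c_6 = (0)·(79) + (0)·(78) + (0)·(-80) + (0)·(-42) + (0)·(54) + (0)·(126) + (0)·(28) + (1)·(69) = 69
  c_7 = (0)·(79) + (0)·(78) + (0)·(-80) + (-1)·(-42) + (0)·(54) + (0)·(126) + (0)·(28) + (0)·(69) = 42
  c_8 = (0)·(79) + (1)·(78) + (0)·(-80) + (0)·(-42) + (0)·(54) + (0)·(126) + (0)·(28) + (0)·(69) = 78
p = 3; digits c_i = Σ_j d_{ij}·3^j, 0 ≤ d_{ij} < 3:
  c_1 = 79 = 1·3^0 + 2·3^1 + 2·3^2 + 2·3^3
  c_2 = 80 = 2·3^0 + 2·3^1 + 2·3^2 + 2·3^3
  c_3 = 50 = 2·3^0 + 1·3^1 + 2·3^2 + 1·3^3
  c_4 = 38 = 2·3^0 + 0·3^1 + 1·3^2 + 1·3^3
  c_5 = 46 = 1·3^0 + 0·3^1 + 2·3^2 + 1·3^3
  c_6 = 69 = 0·3^0 + 2·3^1 + 1·3^2 + 2·3^3
  c_7 = 42 = 0·3^0 + 2·3^1 + 1·3^2 + 1·3^3
  c_8 = 78 = 0·3^0 + 2·3^1 + 2·3^2 + 2·3^3
λ_0 = (1, 2, 2, 2, 1, 0, 0, 0)
λ_1 = (2, 2, 1, 0, 0, 2, 2, 2)
λ_2 = (2, 2, 2, 1, 2, 1, 1, 2)
λ_3 = (2, 2, 1, 1, 1, 2, 1, 2)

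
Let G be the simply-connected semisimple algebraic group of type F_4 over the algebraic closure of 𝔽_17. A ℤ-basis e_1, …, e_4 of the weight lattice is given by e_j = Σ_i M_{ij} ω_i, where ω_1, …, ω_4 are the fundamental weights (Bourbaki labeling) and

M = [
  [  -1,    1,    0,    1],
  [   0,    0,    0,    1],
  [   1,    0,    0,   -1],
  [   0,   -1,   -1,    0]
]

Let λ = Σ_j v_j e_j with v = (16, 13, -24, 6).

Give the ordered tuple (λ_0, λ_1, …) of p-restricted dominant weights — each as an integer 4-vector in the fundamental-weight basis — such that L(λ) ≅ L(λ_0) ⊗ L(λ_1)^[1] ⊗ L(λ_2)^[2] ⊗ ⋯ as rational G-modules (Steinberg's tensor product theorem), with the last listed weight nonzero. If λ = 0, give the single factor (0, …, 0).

((3, 6, 10, 11),)

ω-coordinates c = M·v, v = (16, 13, -24, 6):
  c_1 = (-1)·(16) + 1·13 + (0)·(-24) + 1·6 = 3
  c_2 = 0·16 + 0·13 + (0)·(-24) + 1·6 = 6
  c_3 = 1·16 + 0·13 + (0)·(-24) + (-1)·(6) = 10
  c_4 = 0·16 + (-1)·(13) + (-1)·(-24) + 0·6 = 11
p = 17; digits c_i = Σ_j d_{ij}·17^j, 0 ≤ d_{ij} < 17:
  c_1 = 3 = 3·17^0
  c_2 = 6 = 6·17^0
  c_3 = 10 = 10·17^0
  c_4 = 11 = 11·17^0
p-restricted factor λ_0 = (3, 6, 10, 11)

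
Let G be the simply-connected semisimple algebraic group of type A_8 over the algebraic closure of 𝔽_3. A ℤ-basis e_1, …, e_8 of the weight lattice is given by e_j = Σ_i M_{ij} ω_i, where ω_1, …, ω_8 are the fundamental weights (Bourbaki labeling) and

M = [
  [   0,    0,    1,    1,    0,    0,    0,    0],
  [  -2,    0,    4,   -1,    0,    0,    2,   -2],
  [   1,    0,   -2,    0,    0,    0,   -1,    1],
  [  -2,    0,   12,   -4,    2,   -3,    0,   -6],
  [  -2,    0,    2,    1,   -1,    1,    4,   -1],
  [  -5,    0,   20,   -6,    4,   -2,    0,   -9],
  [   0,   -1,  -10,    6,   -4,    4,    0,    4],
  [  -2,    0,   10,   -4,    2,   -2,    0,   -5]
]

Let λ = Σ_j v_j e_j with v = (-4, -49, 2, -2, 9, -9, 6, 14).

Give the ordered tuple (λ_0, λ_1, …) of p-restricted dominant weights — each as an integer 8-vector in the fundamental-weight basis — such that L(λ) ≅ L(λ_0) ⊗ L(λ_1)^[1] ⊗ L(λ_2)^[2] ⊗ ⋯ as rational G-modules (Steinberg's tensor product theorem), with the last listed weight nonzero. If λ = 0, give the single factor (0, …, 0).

((0, 2, 0, 1, 2, 0, 1, 2),)

In the fundamental-weight basis, λ has coordinates c = M·v (v = (-4, -49, 2, -2, 9, -9, 6, 14)):
  c_1 = 0*-4 + 0*-49 + 1*2 + 1*-2 + 0*9 + 0*-9 + 0*6 + 0*14 = 0
  c_2 = -2*-4 + 0*-49 + 4*2 + -1*-2 + 0*9 + 0*-9 + 2*6 + -2*14 = 2
  c_3 = 1*-4 + 0*-49 + -2*2 + 0*-2 + 0*9 + 0*-9 + -1*6 + 1*14 = 0
  c_4 = -2*-4 + 0*-49 + 12*2 + -4*-2 + 2*9 + -3*-9 + 0*6 + -6*14 = 1
  c_5 = -2*-4 + 0*-49 + 2*2 + 1*-2 + -1*9 + 1*-9 + 4*6 + -1*14 = 2
  c_6 = -5*-4 + 0*-49 + 20*2 + -6*-2 + 4*9 + -2*-9 + 0*6 + -9*14 = 0
  c_7 = 0*-4 + -1*-49 + -10*2 + 6*-2 + -4*9 + 4*-9 + 0*6 + 4*14 = 1
  c_8 = -2*-4 + 0*-49 + 10*2 + -4*-2 + 2*9 + -2*-9 + 0*6 + -5*14 = 2
Base-3 expansion of each c_i:
  c_1 = 0
  c_2 = 2 = 2·3^0
  c_3 = 0
  c_4 = 1 = 1·3^0
  c_5 = 2 = 2·3^0
  c_6 = 0
  c_7 = 1 = 1·3^0
  c_8 = 2 = 2·3^0
p-restricted factor λ_0 = (0, 2, 0, 1, 2, 0, 1, 2)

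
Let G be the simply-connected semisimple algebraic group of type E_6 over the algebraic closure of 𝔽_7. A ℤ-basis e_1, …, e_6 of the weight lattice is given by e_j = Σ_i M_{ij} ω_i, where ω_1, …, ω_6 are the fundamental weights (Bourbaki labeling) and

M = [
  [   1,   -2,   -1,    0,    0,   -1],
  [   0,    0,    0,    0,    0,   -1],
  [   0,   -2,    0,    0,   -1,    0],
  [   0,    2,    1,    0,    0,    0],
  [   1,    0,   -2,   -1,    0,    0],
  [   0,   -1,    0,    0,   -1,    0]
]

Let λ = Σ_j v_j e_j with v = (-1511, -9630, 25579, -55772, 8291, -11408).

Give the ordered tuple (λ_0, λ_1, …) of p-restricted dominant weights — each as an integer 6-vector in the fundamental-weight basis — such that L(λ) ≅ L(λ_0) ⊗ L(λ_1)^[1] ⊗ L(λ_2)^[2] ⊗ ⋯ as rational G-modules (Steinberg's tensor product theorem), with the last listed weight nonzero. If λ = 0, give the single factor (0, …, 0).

Change of basis e → ω: c = M·v where v = (-1511, -9630, 25579, -55772, 8291, -11408):
  c_1 = 1*-1511 + -2*-9630 + -1*25579 + 0*-55772 + 0*8291 + -1*-11408 = 3578
  c_2 = 0*-1511 + 0*-9630 + 0*25579 + 0*-55772 + 0*8291 + -1*-11408 = 11408
  c_3 = 0*-1511 + -2*-9630 + 0*25579 + 0*-55772 + -1*8291 + 0*-11408 = 10969
  c_4 = 0*-1511 + 2*-9630 + 1*25579 + 0*-55772 + 0*8291 + 0*-11408 = 6319
  c_5 = 1*-1511 + 0*-9630 + -2*25579 + -1*-55772 + 0*8291 + 0*-11408 = 3103
  c_6 = 0*-1511 + -1*-9630 + 0*25579 + 0*-55772 + -1*8291 + 0*-11408 = 1339
Expand coordinatewise in base 7:
  c_1 = 3578 = 1·7^0 + 0·7^1 + 3·7^2 + 3·7^3 + 1·7^4
  c_2 = 11408 = 5·7^0 + 5·7^1 + 1·7^2 + 5·7^3 + 4·7^4
  c_3 = 10969 = 0·7^0 + 6·7^1 + 6·7^2 + 3·7^3 + 4·7^4
  c_4 = 6319 = 5·7^0 + 6·7^1 + 2·7^2 + 4·7^3 + 2·7^4
  c_5 = 3103 = 2·7^0 + 2·7^1 + 0·7^2 + 2·7^3 + 1·7^4
  c_6 = 1339 = 2·7^0 + 2·7^1 + 6·7^2 + 3·7^3
Factor λ_0 = (1, 5, 0, 5, 2, 2)
Factor λ_1 = (0, 5, 6, 6, 2, 2)
Factor λ_2 = (3, 1, 6, 2, 0, 6)
Factor λ_3 = (3, 5, 3, 4, 2, 3)
Factor λ_4 = (1, 4, 4, 2, 1, 0)

((1, 5, 0, 5, 2, 2), (0, 5, 6, 6, 2, 2), (3, 1, 6, 2, 0, 6), (3, 5, 3, 4, 2, 3), (1, 4, 4, 2, 1, 0))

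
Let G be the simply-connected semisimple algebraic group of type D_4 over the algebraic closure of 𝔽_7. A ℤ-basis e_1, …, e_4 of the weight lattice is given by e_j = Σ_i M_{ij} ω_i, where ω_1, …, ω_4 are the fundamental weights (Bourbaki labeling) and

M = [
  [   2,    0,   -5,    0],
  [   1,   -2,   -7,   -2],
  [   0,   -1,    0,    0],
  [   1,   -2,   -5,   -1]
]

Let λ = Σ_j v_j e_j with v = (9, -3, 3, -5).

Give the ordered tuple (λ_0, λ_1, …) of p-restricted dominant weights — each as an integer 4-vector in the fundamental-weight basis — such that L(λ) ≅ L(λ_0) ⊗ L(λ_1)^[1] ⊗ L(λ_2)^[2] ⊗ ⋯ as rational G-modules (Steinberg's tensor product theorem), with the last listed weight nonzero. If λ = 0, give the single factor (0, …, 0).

((3, 4, 3, 5),)

In the fundamental-weight basis, λ has coordinates c = M·v (v = (9, -3, 3, -5)):
  c_1 = 2*9 + 0*-3 + -5*3 + 0*-5 = 3
  c_2 = 1*9 + -2*-3 + -7*3 + -2*-5 = 4
  c_3 = 0*9 + -1*-3 + 0*3 + 0*-5 = 3
  c_4 = 1*9 + -2*-3 + -5*3 + -1*-5 = 5
Writing each c_i in base p = 7:
  c_1 = 3 = 3·7^0
  c_2 = 4 = 4·7^0
  c_3 = 3 = 3·7^0
  c_4 = 5 = 5·7^0
λ_0 = (3, 4, 3, 5)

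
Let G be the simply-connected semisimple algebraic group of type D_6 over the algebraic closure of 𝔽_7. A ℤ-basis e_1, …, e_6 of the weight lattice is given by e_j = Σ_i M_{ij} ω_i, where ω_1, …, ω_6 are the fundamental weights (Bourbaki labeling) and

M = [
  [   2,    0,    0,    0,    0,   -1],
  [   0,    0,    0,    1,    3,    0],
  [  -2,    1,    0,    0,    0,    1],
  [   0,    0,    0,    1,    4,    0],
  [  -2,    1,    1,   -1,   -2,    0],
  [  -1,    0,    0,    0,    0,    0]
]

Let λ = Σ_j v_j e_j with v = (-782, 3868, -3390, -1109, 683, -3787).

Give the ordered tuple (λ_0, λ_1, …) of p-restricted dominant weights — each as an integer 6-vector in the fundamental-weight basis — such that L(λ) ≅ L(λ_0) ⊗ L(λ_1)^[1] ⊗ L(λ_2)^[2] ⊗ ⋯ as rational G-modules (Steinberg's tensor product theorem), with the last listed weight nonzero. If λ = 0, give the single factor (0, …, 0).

ω-coordinates c = M·v, v = (-782, 3868, -3390, -1109, 683, -3787):
  c_1 = (2)·(-782) + 0·3868 + (0)·(-3390) + (0)·(-1109) + 0·683 + (-1)·(-3787) = 2223
  c_2 = (0)·(-782) + 0·3868 + (0)·(-3390) + (1)·(-1109) + 3·683 + (0)·(-3787) = 940
  c_3 = (-2)·(-782) + 1·3868 + (0)·(-3390) + (0)·(-1109) + 0·683 + (1)·(-3787) = 1645
  c_4 = (0)·(-782) + 0·3868 + (0)·(-3390) + (1)·(-1109) + 4·683 + (0)·(-3787) = 1623
  c_5 = (-2)·(-782) + 1·3868 + (1)·(-3390) + (-1)·(-1109) + (-2)·(683) + (0)·(-3787) = 1785
  c_6 = (-1)·(-782) + 0·3868 + (0)·(-3390) + (0)·(-1109) + 0·683 + (0)·(-3787) = 782
Base-7 expansion of each c_i:
  c_1 = 2223 = 4·7^0 + 2·7^1 + 3·7^2 + 6·7^3
  c_2 = 940 = 2·7^0 + 1·7^1 + 5·7^2 + 2·7^3
  c_3 = 1645 = 0·7^0 + 4·7^1 + 5·7^2 + 4·7^3
  c_4 = 1623 = 6·7^0 + 0·7^1 + 5·7^2 + 4·7^3
  c_5 = 1785 = 0·7^0 + 3·7^1 + 1·7^2 + 5·7^3
  c_6 = 782 = 5·7^0 + 6·7^1 + 1·7^2 + 2·7^3
p-restricted factor λ_0 = (4, 2, 0, 6, 0, 5)
p-restricted factor λ_1 = (2, 1, 4, 0, 3, 6)
p-restricted factor λ_2 = (3, 5, 5, 5, 1, 1)
p-restricted factor λ_3 = (6, 2, 4, 4, 5, 2)

((4, 2, 0, 6, 0, 5), (2, 1, 4, 0, 3, 6), (3, 5, 5, 5, 1, 1), (6, 2, 4, 4, 5, 2))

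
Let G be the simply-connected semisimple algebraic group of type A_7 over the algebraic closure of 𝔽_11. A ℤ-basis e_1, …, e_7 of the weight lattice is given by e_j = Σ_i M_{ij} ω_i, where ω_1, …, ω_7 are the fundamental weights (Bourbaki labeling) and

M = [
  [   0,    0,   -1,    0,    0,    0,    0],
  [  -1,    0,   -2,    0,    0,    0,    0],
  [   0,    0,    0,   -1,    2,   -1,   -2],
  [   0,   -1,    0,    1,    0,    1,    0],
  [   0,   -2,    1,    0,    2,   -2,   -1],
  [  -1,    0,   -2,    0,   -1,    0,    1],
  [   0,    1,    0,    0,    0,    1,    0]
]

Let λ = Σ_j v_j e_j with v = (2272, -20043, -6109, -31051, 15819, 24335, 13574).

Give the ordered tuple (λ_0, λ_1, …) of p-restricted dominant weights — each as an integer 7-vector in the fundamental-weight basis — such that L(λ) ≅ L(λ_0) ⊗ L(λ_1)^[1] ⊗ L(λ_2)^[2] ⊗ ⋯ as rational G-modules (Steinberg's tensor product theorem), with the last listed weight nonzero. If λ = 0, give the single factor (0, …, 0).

ω-coordinates c = M·v, v = (2272, -20043, -6109, -31051, 15819, 24335, 13574):
  c_1 = (0)·(2272) + (0)·(-20043) + (-1)·(-6109) + (0)·(-31051) + (0)·(15819) + (0)·(24335) + (0)·(13574) = 6109
  c_2 = (-1)·(2272) + (0)·(-20043) + (-2)·(-6109) + (0)·(-31051) + (0)·(15819) + (0)·(24335) + (0)·(13574) = 9946
  c_3 = (0)·(2272) + (0)·(-20043) + (0)·(-6109) + (-1)·(-31051) + (2)·(15819) + (-1)·(24335) + (-2)·(13574) = 11206
  c_4 = (0)·(2272) + (-1)·(-20043) + (0)·(-6109) + (1)·(-31051) + (0)·(15819) + (1)·(24335) + (0)·(13574) = 13327
  c_5 = (0)·(2272) + (-2)·(-20043) + (1)·(-6109) + (0)·(-31051) + (2)·(15819) + (-2)·(24335) + (-1)·(13574) = 3371
  c_6 = (-1)·(2272) + (0)·(-20043) + (-2)·(-6109) + (0)·(-31051) + (-1)·(15819) + (0)·(24335) + (1)·(13574) = 7701
  c_7 = (0)·(2272) + (1)·(-20043) + (0)·(-6109) + (0)·(-31051) + (0)·(15819) + (1)·(24335) + (0)·(13574) = 4292
Expand coordinatewise in base 11:
  c_1 = 6109 = 4·11^0 + 5·11^1 + 6·11^2 + 4·11^3
  c_2 = 9946 = 2·11^0 + 2·11^1 + 5·11^2 + 7·11^3
  c_3 = 11206 = 8·11^0 + 6·11^1 + 4·11^2 + 8·11^3
  c_4 = 13327 = 6·11^0 + 1·11^1 + 0·11^2 + 10·11^3
  c_5 = 3371 = 5·11^0 + 9·11^1 + 5·11^2 + 2·11^3
  c_6 = 7701 = 1·11^0 + 7·11^1 + 8·11^2 + 5·11^3
  c_7 = 4292 = 2·11^0 + 5·11^1 + 2·11^2 + 3·11^3
Factor λ_0 = (4, 2, 8, 6, 5, 1, 2)
Factor λ_1 = (5, 2, 6, 1, 9, 7, 5)
Factor λ_2 = (6, 5, 4, 0, 5, 8, 2)
Factor λ_3 = (4, 7, 8, 10, 2, 5, 3)

((4, 2, 8, 6, 5, 1, 2), (5, 2, 6, 1, 9, 7, 5), (6, 5, 4, 0, 5, 8, 2), (4, 7, 8, 10, 2, 5, 3))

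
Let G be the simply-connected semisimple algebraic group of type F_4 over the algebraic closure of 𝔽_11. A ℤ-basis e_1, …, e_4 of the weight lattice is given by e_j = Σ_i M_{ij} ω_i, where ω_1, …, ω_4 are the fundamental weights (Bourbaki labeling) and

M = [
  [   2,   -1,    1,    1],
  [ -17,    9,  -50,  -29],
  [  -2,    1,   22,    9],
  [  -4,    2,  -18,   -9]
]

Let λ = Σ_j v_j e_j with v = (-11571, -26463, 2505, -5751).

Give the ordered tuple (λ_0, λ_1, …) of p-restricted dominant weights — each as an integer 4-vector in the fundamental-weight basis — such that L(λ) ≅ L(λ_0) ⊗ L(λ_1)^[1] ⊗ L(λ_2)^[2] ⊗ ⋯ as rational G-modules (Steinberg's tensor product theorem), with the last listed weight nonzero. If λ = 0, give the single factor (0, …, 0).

Change of basis e → ω: c = M·v where v = (-11571, -26463, 2505, -5751):
  c_1 = (2)·(-11571) + (-1)·(-26463) + 1·2505 + (1)·(-5751) = 75
  c_2 = (-17)·(-11571) + (9)·(-26463) + (-50)·(2505) + (-29)·(-5751) = 69
  c_3 = (-2)·(-11571) + (1)·(-26463) + 22·2505 + (9)·(-5751) = 30
  c_4 = (-4)·(-11571) + (2)·(-26463) + (-18)·(2505) + (-9)·(-5751) = 27
Base-11 expansion of each c_i:
  c_1 = 75 = 9·11^0 + 6·11^1
  c_2 = 69 = 3·11^0 + 6·11^1
  c_3 = 30 = 8·11^0 + 2·11^1
  c_4 = 27 = 5·11^0 + 2·11^1
λ_0 = (9, 3, 8, 5)
λ_1 = (6, 6, 2, 2)

((9, 3, 8, 5), (6, 6, 2, 2))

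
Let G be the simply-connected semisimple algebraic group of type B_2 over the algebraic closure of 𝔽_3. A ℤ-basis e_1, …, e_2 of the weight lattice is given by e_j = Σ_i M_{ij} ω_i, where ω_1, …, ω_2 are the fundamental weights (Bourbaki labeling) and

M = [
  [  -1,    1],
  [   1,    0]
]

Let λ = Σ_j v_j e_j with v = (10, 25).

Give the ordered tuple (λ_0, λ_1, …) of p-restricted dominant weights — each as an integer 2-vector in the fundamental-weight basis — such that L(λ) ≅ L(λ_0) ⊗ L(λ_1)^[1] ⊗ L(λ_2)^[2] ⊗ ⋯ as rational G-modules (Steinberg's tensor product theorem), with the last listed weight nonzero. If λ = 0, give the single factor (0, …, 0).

((0, 1), (2, 0), (1, 1))

Compute c_i = Σ_j M_{ij} v_j with v = (10, 25):
  c_1 = -1*10 + 1*25 = 15
  c_2 = 1*10 + 0*25 = 10
Base-3 expansion of each c_i:
  c_1 = 15 = 0·3^0 + 2·3^1 + 1·3^2
  c_2 = 10 = 1·3^0 + 0·3^1 + 1·3^2
λ_0 = (0, 1)
λ_1 = (2, 0)
λ_2 = (1, 1)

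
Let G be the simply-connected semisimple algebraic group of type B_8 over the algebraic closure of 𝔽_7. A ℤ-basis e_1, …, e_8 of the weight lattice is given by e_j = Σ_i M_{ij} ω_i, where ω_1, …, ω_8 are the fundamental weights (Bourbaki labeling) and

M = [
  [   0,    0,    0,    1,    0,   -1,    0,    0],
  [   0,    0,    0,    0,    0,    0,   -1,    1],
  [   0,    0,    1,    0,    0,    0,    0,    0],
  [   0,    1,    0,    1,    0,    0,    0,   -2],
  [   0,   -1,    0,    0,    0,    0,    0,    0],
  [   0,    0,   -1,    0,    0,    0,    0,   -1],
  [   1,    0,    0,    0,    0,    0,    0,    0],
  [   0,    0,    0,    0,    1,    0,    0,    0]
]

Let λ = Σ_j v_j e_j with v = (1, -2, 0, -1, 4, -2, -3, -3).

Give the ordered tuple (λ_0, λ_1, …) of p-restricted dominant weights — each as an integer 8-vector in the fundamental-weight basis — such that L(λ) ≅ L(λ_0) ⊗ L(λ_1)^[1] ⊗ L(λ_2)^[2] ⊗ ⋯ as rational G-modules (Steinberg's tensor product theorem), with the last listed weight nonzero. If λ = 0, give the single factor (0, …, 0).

Compute c_i = Σ_j M_{ij} v_j with v = (1, -2, 0, -1, 4, -2, -3, -3):
  c_1 = 0*1 + 0*-2 + 0*0 + 1*-1 + 0*4 + -1*-2 + 0*-3 + 0*-3 = 1
  c_2 = 0*1 + 0*-2 + 0*0 + 0*-1 + 0*4 + 0*-2 + -1*-3 + 1*-3 = 0
  c_3 = 0*1 + 0*-2 + 1*0 + 0*-1 + 0*4 + 0*-2 + 0*-3 + 0*-3 = 0
  c_4 = 0*1 + 1*-2 + 0*0 + 1*-1 + 0*4 + 0*-2 + 0*-3 + -2*-3 = 3
  c_5 = 0*1 + -1*-2 + 0*0 + 0*-1 + 0*4 + 0*-2 + 0*-3 + 0*-3 = 2
  c_6 = 0*1 + 0*-2 + -1*0 + 0*-1 + 0*4 + 0*-2 + 0*-3 + -1*-3 = 3
  c_7 = 1*1 + 0*-2 + 0*0 + 0*-1 + 0*4 + 0*-2 + 0*-3 + 0*-3 = 1
  c_8 = 0*1 + 0*-2 + 0*0 + 0*-1 + 1*4 + 0*-2 + 0*-3 + 0*-3 = 4
Writing each c_i in base p = 7:
  c_1 = 1 = 1·7^0
  c_2 = 0
  c_3 = 0
  c_4 = 3 = 3·7^0
  c_5 = 2 = 2·7^0
  c_6 = 3 = 3·7^0
  c_7 = 1 = 1·7^0
  c_8 = 4 = 4·7^0
λ_0 = (1, 0, 0, 3, 2, 3, 1, 4)

((1, 0, 0, 3, 2, 3, 1, 4),)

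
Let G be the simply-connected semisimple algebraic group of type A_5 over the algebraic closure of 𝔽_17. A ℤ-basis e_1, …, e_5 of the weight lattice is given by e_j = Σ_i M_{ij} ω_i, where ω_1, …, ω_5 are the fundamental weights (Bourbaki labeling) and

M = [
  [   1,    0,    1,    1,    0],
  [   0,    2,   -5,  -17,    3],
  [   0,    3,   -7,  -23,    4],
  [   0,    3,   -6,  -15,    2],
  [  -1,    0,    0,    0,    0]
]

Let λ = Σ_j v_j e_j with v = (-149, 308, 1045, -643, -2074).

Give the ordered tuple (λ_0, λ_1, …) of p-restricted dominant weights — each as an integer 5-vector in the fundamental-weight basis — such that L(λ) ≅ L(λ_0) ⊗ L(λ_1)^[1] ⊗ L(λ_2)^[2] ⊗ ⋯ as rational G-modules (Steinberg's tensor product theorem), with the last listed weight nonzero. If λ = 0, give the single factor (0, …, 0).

Change of basis e → ω: c = M·v where v = (-149, 308, 1045, -643, -2074):
  c_1 = (1)·(-149) + (0)·(308) + (1)·(1045) + (1)·(-643) + (0)·(-2074) = 253
  c_2 = (0)·(-149) + (2)·(308) + (-5)·(1045) + (-17)·(-643) + (3)·(-2074) = 100
  c_3 = (0)·(-149) + (3)·(308) + (-7)·(1045) + (-23)·(-643) + (4)·(-2074) = 102
  c_4 = (0)·(-149) + (3)·(308) + (-6)·(1045) + (-15)·(-643) + (2)·(-2074) = 151
  c_5 = (-1)·(-149) + (0)·(308) + (0)·(1045) + (0)·(-643) + (0)·(-2074) = 149
Base-17 expansion of each c_i:
  c_1 = 253 = 15·17^0 + 14·17^1
  c_2 = 100 = 15·17^0 + 5·17^1
  c_3 = 102 = 0·17^0 + 6·17^1
  c_4 = 151 = 15·17^0 + 8·17^1
  c_5 = 149 = 13·17^0 + 8·17^1
λ_0 = (15, 15, 0, 15, 13)
λ_1 = (14, 5, 6, 8, 8)

((15, 15, 0, 15, 13), (14, 5, 6, 8, 8))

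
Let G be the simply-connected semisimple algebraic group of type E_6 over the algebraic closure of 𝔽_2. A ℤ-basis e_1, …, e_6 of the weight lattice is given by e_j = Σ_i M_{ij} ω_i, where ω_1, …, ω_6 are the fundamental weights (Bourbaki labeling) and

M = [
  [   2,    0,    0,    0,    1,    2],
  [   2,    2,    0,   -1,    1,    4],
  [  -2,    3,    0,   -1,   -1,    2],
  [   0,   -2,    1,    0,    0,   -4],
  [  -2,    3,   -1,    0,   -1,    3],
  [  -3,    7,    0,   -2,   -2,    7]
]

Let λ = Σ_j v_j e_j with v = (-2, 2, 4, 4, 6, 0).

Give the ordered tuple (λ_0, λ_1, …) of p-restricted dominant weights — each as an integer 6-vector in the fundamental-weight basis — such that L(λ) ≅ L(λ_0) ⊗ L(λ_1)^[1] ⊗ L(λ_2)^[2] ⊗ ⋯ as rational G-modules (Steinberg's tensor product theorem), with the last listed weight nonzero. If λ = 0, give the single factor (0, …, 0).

Compute c_i = Σ_j M_{ij} v_j with v = (-2, 2, 4, 4, 6, 0):
  c_1 = (2)·(-2) + (0)·(2) + (0)·(4) + (0)·(4) + (1)·(6) + (2)·(0) = 2
  c_2 = (2)·(-2) + (2)·(2) + (0)·(4) + (-1)·(4) + (1)·(6) + (4)·(0) = 2
  c_3 = (-2)·(-2) + (3)·(2) + (0)·(4) + (-1)·(4) + (-1)·(6) + (2)·(0) = 0
  c_4 = (0)·(-2) + (-2)·(2) + (1)·(4) + (0)·(4) + (0)·(6) + (-4)·(0) = 0
  c_5 = (-2)·(-2) + (3)·(2) + (-1)·(4) + (0)·(4) + (-1)·(6) + (3)·(0) = 0
  c_6 = (-3)·(-2) + (7)·(2) + (0)·(4) + (-2)·(4) + (-2)·(6) + (7)·(0) = 0
Expand coordinatewise in base 2:
  c_1 = 2 = 0·2^0 + 1·2^1
  c_2 = 2 = 0·2^0 + 1·2^1
  c_3 = 0
  c_4 = 0
  c_5 = 0
  c_6 = 0
λ_0 = (0, 0, 0, 0, 0, 0)
λ_1 = (1, 1, 0, 0, 0, 0)

((0, 0, 0, 0, 0, 0), (1, 1, 0, 0, 0, 0))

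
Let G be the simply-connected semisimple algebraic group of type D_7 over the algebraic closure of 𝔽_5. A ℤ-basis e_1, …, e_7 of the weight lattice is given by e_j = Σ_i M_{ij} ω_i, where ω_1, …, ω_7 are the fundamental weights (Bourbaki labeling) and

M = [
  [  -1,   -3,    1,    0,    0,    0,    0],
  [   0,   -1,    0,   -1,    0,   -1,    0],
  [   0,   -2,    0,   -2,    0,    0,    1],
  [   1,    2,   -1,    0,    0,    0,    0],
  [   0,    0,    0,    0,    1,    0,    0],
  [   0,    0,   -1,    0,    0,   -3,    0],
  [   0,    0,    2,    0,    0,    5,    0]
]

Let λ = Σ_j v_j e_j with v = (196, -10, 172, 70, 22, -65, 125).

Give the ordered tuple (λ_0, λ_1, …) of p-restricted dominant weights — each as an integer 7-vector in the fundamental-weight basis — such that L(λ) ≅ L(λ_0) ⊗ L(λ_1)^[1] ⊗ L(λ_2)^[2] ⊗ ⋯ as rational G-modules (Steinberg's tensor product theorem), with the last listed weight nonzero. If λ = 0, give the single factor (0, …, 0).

((1, 0, 0, 4, 2, 3, 4), (1, 1, 1, 0, 4, 4, 3))

In the fundamental-weight basis, λ has coordinates c = M·v (v = (196, -10, 172, 70, 22, -65, 125)):
  c_1 = -1*196 + -3*-10 + 1*172 + 0*70 + 0*22 + 0*-65 + 0*125 = 6
  c_2 = 0*196 + -1*-10 + 0*172 + -1*70 + 0*22 + -1*-65 + 0*125 = 5
  c_3 = 0*196 + -2*-10 + 0*172 + -2*70 + 0*22 + 0*-65 + 1*125 = 5
  c_4 = 1*196 + 2*-10 + -1*172 + 0*70 + 0*22 + 0*-65 + 0*125 = 4
  c_5 = 0*196 + 0*-10 + 0*172 + 0*70 + 1*22 + 0*-65 + 0*125 = 22
  c_6 = 0*196 + 0*-10 + -1*172 + 0*70 + 0*22 + -3*-65 + 0*125 = 23
  c_7 = 0*196 + 0*-10 + 2*172 + 0*70 + 0*22 + 5*-65 + 0*125 = 19
Expand coordinatewise in base 5:
  c_1 = 6 = 1·5^0 + 1·5^1
  c_2 = 5 = 0·5^0 + 1·5^1
  c_3 = 5 = 0·5^0 + 1·5^1
  c_4 = 4 = 4·5^0
  c_5 = 22 = 2·5^0 + 4·5^1
  c_6 = 23 = 3·5^0 + 4·5^1
  c_7 = 19 = 4·5^0 + 3·5^1
Factor λ_0 = (1, 0, 0, 4, 2, 3, 4)
Factor λ_1 = (1, 1, 1, 0, 4, 4, 3)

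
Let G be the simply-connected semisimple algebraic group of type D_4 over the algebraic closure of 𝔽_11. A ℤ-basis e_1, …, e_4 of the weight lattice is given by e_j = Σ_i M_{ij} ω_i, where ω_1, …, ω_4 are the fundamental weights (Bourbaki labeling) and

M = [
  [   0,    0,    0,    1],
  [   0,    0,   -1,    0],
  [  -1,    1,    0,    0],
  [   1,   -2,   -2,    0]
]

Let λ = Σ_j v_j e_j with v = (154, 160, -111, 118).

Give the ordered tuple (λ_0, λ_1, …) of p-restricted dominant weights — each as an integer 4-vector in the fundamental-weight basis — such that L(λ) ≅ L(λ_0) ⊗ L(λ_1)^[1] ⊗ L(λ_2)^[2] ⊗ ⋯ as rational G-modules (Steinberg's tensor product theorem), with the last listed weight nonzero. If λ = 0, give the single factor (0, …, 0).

((8, 1, 6, 1), (10, 10, 0, 5))

In the fundamental-weight basis, λ has coordinates c = M·v (v = (154, 160, -111, 118)):
  c_1 = (0)·(154) + (0)·(160) + (0)·(-111) + (1)·(118) = 118
  c_2 = (0)·(154) + (0)·(160) + (-1)·(-111) + (0)·(118) = 111
  c_3 = (-1)·(154) + (1)·(160) + (0)·(-111) + (0)·(118) = 6
  c_4 = (1)·(154) + (-2)·(160) + (-2)·(-111) + (0)·(118) = 56
Writing each c_i in base p = 11:
  c_1 = 118 = 8·11^0 + 10·11^1
  c_2 = 111 = 1·11^0 + 10·11^1
  c_3 = 6 = 6·11^0
  c_4 = 56 = 1·11^0 + 5·11^1
p-restricted factor λ_0 = (8, 1, 6, 1)
p-restricted factor λ_1 = (10, 10, 0, 5)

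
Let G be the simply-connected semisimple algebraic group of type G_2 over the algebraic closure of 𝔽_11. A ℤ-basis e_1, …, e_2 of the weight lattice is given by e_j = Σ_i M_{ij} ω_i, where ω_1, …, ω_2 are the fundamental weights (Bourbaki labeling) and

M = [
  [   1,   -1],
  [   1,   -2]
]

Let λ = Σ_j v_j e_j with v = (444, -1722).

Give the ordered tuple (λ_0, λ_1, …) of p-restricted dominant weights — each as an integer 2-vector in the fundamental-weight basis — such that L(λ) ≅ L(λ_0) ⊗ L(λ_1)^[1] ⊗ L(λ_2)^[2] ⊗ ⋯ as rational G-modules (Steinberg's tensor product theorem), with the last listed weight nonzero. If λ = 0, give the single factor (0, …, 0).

Converting to the ω-basis (c_i = row i of M dotted with v = (444, -1722)):
  c_1 = (1)·(444) + (-1)·(-1722) = 2166
  c_2 = (1)·(444) + (-2)·(-1722) = 3888
Writing each c_i in base p = 11:
  c_1 = 2166 = 10·11^0 + 9·11^1 + 6·11^2 + 1·11^3
  c_2 = 3888 = 5·11^0 + 1·11^1 + 10·11^2 + 2·11^3
λ_0 = (10, 5)
λ_1 = (9, 1)
λ_2 = (6, 10)
λ_3 = (1, 2)

((10, 5), (9, 1), (6, 10), (1, 2))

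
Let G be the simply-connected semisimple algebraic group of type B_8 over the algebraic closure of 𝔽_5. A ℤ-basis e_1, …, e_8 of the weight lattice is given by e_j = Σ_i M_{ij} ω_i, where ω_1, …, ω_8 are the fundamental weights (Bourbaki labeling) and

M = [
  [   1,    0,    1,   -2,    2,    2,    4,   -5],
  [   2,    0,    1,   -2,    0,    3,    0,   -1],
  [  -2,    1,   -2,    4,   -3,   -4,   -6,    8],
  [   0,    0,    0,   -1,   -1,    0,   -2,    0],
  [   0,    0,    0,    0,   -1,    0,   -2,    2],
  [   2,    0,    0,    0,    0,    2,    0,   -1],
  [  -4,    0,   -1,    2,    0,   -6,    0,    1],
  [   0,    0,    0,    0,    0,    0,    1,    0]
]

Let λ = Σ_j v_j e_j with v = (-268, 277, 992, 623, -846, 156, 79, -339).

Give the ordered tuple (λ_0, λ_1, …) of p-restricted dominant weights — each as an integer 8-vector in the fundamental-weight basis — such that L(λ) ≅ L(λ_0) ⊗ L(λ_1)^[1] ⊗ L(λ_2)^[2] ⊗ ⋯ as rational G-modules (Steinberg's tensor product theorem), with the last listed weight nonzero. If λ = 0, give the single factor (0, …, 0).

Converting to the ω-basis (c_i = row i of M dotted with v = (-268, 277, 992, 623, -846, 156, 79, -339)):
  c_1 = 1*-268 + 0*277 + 1*992 + -2*623 + 2*-846 + 2*156 + 4*79 + -5*-339 = 109
  c_2 = 2*-268 + 0*277 + 1*992 + -2*623 + 0*-846 + 3*156 + 0*79 + -1*-339 = 17
  c_3 = -2*-268 + 1*277 + -2*992 + 4*623 + -3*-846 + -4*156 + -6*79 + 8*-339 = 49
  c_4 = 0*-268 + 0*277 + 0*992 + -1*623 + -1*-846 + 0*156 + -2*79 + 0*-339 = 65
  c_5 = 0*-268 + 0*277 + 0*992 + 0*623 + -1*-846 + 0*156 + -2*79 + 2*-339 = 10
  c_6 = 2*-268 + 0*277 + 0*992 + 0*623 + 0*-846 + 2*156 + 0*79 + -1*-339 = 115
  c_7 = -4*-268 + 0*277 + -1*992 + 2*623 + 0*-846 + -6*156 + 0*79 + 1*-339 = 51
  c_8 = 0*-268 + 0*277 + 0*992 + 0*623 + 0*-846 + 0*156 + 1*79 + 0*-339 = 79
Expand coordinatewise in base 5:
  c_1 = 109 = 4·5^0 + 1·5^1 + 4·5^2
  c_2 = 17 = 2·5^0 + 3·5^1
  c_3 = 49 = 4·5^0 + 4·5^1 + 1·5^2
  c_4 = 65 = 0·5^0 + 3·5^1 + 2·5^2
  c_5 = 10 = 0·5^0 + 2·5^1
  c_6 = 115 = 0·5^0 + 3·5^1 + 4·5^2
  c_7 = 51 = 1·5^0 + 0·5^1 + 2·5^2
  c_8 = 79 = 4·5^0 + 0·5^1 + 3·5^2
λ_0 = (4, 2, 4, 0, 0, 0, 1, 4)
λ_1 = (1, 3, 4, 3, 2, 3, 0, 0)
λ_2 = (4, 0, 1, 2, 0, 4, 2, 3)

((4, 2, 4, 0, 0, 0, 1, 4), (1, 3, 4, 3, 2, 3, 0, 0), (4, 0, 1, 2, 0, 4, 2, 3))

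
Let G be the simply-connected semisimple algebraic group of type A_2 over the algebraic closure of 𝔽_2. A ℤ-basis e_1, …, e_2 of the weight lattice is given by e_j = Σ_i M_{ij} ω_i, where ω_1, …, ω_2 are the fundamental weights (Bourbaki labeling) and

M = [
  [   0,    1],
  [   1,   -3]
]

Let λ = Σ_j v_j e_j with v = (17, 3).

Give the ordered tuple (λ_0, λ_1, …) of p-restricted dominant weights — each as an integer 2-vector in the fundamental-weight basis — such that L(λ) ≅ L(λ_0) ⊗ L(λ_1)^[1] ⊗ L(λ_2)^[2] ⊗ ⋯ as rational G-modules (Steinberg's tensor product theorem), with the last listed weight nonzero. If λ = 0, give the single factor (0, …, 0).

Converting to the ω-basis (c_i = row i of M dotted with v = (17, 3)):
  c_1 = 0·17 + 1·3 = 3
  c_2 = 1·17 + (-3)·(3) = 8
p = 2; digits c_i = Σ_j d_{ij}·2^j, 0 ≤ d_{ij} < 2:
  c_1 = 3 = 1·2^0 + 1·2^1
  c_2 = 8 = 0·2^0 + 0·2^1 + 0·2^2 + 1·2^3
λ_0 = (1, 0)
λ_1 = (1, 0)
λ_2 = (0, 0)
λ_3 = (0, 1)

((1, 0), (1, 0), (0, 0), (0, 1))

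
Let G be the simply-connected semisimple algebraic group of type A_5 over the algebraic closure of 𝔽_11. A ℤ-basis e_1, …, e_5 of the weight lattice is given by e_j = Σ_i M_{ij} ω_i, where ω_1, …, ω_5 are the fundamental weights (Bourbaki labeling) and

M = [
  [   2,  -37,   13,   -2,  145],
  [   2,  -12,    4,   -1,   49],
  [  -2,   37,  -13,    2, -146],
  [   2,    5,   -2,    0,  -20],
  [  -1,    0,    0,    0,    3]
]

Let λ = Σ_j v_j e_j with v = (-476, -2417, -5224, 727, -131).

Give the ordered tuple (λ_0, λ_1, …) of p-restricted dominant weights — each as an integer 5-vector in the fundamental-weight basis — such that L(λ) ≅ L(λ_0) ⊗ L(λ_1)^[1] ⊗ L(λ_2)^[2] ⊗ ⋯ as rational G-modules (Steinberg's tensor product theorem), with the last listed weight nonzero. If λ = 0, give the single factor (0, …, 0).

ω-coordinates c = M·v, v = (-476, -2417, -5224, 727, -131):
  c_1 = (2)·(-476) + (-37)·(-2417) + (13)·(-5224) + (-2)·(727) + (145)·(-131) = 116
  c_2 = (2)·(-476) + (-12)·(-2417) + (4)·(-5224) + (-1)·(727) + (49)·(-131) = 10
  c_3 = (-2)·(-476) + (37)·(-2417) + (-13)·(-5224) + 2·727 + (-146)·(-131) = 15
  c_4 = (2)·(-476) + (5)·(-2417) + (-2)·(-5224) + 0·727 + (-20)·(-131) = 31
  c_5 = (-1)·(-476) + (0)·(-2417) + (0)·(-5224) + 0·727 + (3)·(-131) = 83
Writing each c_i in base p = 11:
  c_1 = 116 = 6·11^0 + 10·11^1
  c_2 = 10 = 10·11^0
  c_3 = 15 = 4·11^0 + 1·11^1
  c_4 = 31 = 9·11^0 + 2·11^1
  c_5 = 83 = 6·11^0 + 7·11^1
Factor λ_0 = (6, 10, 4, 9, 6)
Factor λ_1 = (10, 0, 1, 2, 7)

((6, 10, 4, 9, 6), (10, 0, 1, 2, 7))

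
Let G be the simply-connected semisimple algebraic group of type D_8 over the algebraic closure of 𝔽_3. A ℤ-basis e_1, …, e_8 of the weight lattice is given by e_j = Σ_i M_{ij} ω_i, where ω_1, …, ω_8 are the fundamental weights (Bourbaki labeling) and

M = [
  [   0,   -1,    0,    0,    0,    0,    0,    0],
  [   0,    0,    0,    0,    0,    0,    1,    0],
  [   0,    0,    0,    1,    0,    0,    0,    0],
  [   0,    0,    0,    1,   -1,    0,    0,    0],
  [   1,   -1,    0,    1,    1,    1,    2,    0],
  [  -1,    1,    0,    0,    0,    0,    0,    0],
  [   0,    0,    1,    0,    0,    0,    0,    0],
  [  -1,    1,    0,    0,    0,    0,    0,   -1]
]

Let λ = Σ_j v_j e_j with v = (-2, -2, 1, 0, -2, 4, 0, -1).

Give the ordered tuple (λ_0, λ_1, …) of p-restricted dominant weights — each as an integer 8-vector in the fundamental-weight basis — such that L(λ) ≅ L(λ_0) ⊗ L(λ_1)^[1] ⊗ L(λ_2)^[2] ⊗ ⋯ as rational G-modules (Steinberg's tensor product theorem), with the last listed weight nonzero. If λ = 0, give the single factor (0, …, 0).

In the fundamental-weight basis, λ has coordinates c = M·v (v = (-2, -2, 1, 0, -2, 4, 0, -1)):
  c_1 = 0*-2 + -1*-2 + 0*1 + 0*0 + 0*-2 + 0*4 + 0*0 + 0*-1 = 2
  c_2 = 0*-2 + 0*-2 + 0*1 + 0*0 + 0*-2 + 0*4 + 1*0 + 0*-1 = 0
  c_3 = 0*-2 + 0*-2 + 0*1 + 1*0 + 0*-2 + 0*4 + 0*0 + 0*-1 = 0
  c_4 = 0*-2 + 0*-2 + 0*1 + 1*0 + -1*-2 + 0*4 + 0*0 + 0*-1 = 2
  c_5 = 1*-2 + -1*-2 + 0*1 + 1*0 + 1*-2 + 1*4 + 2*0 + 0*-1 = 2
  c_6 = -1*-2 + 1*-2 + 0*1 + 0*0 + 0*-2 + 0*4 + 0*0 + 0*-1 = 0
  c_7 = 0*-2 + 0*-2 + 1*1 + 0*0 + 0*-2 + 0*4 + 0*0 + 0*-1 = 1
  c_8 = -1*-2 + 1*-2 + 0*1 + 0*0 + 0*-2 + 0*4 + 0*0 + -1*-1 = 1
Base-3 expansion of each c_i:
  c_1 = 2 = 2·3^0
  c_2 = 0
  c_3 = 0
  c_4 = 2 = 2·3^0
  c_5 = 2 = 2·3^0
  c_6 = 0
  c_7 = 1 = 1·3^0
  c_8 = 1 = 1·3^0
Factor λ_0 = (2, 0, 0, 2, 2, 0, 1, 1)

((2, 0, 0, 2, 2, 0, 1, 1),)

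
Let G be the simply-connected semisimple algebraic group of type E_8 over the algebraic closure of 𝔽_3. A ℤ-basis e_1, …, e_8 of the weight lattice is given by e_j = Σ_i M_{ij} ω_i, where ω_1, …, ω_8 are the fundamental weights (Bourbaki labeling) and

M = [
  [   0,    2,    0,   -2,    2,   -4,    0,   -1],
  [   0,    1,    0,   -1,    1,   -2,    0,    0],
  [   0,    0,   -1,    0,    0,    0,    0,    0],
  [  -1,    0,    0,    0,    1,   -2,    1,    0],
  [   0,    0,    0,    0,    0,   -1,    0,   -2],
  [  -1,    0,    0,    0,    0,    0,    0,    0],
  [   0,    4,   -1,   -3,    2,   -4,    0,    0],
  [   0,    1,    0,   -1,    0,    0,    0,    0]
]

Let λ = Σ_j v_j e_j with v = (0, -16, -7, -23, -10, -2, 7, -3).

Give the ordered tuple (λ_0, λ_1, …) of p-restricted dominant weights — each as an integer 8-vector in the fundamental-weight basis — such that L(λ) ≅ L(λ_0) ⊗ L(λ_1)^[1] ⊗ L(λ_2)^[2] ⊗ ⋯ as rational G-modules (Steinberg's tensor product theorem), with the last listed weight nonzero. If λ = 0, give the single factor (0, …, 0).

Change of basis e → ω: c = M·v where v = (0, -16, -7, -23, -10, -2, 7, -3):
  c_1 = 0·0 + (2)·(-16) + (0)·(-7) + (-2)·(-23) + (2)·(-10) + (-4)·(-2) + 0·7 + (-1)·(-3) = 5
  c_2 = 0·0 + (1)·(-16) + (0)·(-7) + (-1)·(-23) + (1)·(-10) + (-2)·(-2) + 0·7 + (0)·(-3) = 1
  c_3 = 0·0 + (0)·(-16) + (-1)·(-7) + (0)·(-23) + (0)·(-10) + (0)·(-2) + 0·7 + (0)·(-3) = 7
  c_4 = (-1)·(0) + (0)·(-16) + (0)·(-7) + (0)·(-23) + (1)·(-10) + (-2)·(-2) + 1·7 + (0)·(-3) = 1
  c_5 = 0·0 + (0)·(-16) + (0)·(-7) + (0)·(-23) + (0)·(-10) + (-1)·(-2) + 0·7 + (-2)·(-3) = 8
  c_6 = (-1)·(0) + (0)·(-16) + (0)·(-7) + (0)·(-23) + (0)·(-10) + (0)·(-2) + 0·7 + (0)·(-3) = 0
  c_7 = 0·0 + (4)·(-16) + (-1)·(-7) + (-3)·(-23) + (2)·(-10) + (-4)·(-2) + 0·7 + (0)·(-3) = 0
  c_8 = 0·0 + (1)·(-16) + (0)·(-7) + (-1)·(-23) + (0)·(-10) + (0)·(-2) + 0·7 + (0)·(-3) = 7
Base-3 expansion of each c_i:
  c_1 = 5 = 2·3^0 + 1·3^1
  c_2 = 1 = 1·3^0
  c_3 = 7 = 1·3^0 + 2·3^1
  c_4 = 1 = 1·3^0
  c_5 = 8 = 2·3^0 + 2·3^1
  c_6 = 0
  c_7 = 0
  c_8 = 7 = 1·3^0 + 2·3^1
λ_0 = (2, 1, 1, 1, 2, 0, 0, 1)
λ_1 = (1, 0, 2, 0, 2, 0, 0, 2)

((2, 1, 1, 1, 2, 0, 0, 1), (1, 0, 2, 0, 2, 0, 0, 2))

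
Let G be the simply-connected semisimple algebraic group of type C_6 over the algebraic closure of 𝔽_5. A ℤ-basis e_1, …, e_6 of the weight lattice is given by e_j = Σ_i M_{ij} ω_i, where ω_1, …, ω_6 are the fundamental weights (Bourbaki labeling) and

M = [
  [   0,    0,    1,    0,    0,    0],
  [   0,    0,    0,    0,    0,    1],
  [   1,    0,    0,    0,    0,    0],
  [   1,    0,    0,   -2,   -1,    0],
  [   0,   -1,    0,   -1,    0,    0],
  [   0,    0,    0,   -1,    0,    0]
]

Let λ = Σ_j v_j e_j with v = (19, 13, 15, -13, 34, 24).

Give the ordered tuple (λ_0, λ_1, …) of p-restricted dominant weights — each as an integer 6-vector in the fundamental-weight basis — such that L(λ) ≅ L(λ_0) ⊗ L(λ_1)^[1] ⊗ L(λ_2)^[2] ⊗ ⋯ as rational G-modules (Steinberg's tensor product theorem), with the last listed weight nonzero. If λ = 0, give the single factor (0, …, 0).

((0, 4, 4, 1, 0, 3), (3, 4, 3, 2, 0, 2))

Change of basis e → ω: c = M·v where v = (19, 13, 15, -13, 34, 24):
  c_1 = (0)·(19) + (0)·(13) + (1)·(15) + (0)·(-13) + (0)·(34) + (0)·(24) = 15
  c_2 = (0)·(19) + (0)·(13) + (0)·(15) + (0)·(-13) + (0)·(34) + (1)·(24) = 24
  c_3 = (1)·(19) + (0)·(13) + (0)·(15) + (0)·(-13) + (0)·(34) + (0)·(24) = 19
  c_4 = (1)·(19) + (0)·(13) + (0)·(15) + (-2)·(-13) + (-1)·(34) + (0)·(24) = 11
  c_5 = (0)·(19) + (-1)·(13) + (0)·(15) + (-1)·(-13) + (0)·(34) + (0)·(24) = 0
  c_6 = (0)·(19) + (0)·(13) + (0)·(15) + (-1)·(-13) + (0)·(34) + (0)·(24) = 13
Writing each c_i in base p = 5:
  c_1 = 15 = 0·5^0 + 3·5^1
  c_2 = 24 = 4·5^0 + 4·5^1
  c_3 = 19 = 4·5^0 + 3·5^1
  c_4 = 11 = 1·5^0 + 2·5^1
  c_5 = 0
  c_6 = 13 = 3·5^0 + 2·5^1
Factor λ_0 = (0, 4, 4, 1, 0, 3)
Factor λ_1 = (3, 4, 3, 2, 0, 2)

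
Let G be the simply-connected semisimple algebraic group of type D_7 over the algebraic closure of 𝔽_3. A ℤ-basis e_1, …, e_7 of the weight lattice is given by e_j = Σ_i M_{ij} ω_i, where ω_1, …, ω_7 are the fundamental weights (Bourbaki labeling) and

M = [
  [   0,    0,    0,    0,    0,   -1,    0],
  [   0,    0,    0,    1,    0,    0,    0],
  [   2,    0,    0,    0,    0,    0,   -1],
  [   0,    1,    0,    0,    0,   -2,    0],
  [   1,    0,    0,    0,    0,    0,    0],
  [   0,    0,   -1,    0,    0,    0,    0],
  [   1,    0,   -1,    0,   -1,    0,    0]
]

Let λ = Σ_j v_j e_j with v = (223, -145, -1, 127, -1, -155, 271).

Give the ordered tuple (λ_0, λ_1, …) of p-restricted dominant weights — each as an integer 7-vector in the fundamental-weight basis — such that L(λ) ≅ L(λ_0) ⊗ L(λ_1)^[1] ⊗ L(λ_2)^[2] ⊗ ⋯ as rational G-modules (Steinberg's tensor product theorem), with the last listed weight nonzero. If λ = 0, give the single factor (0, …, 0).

((2, 1, 1, 0, 1, 1, 0), (0, 0, 1, 1, 2, 0, 0), (2, 2, 1, 0, 0, 0, 1), (2, 1, 0, 0, 2, 0, 2), (1, 1, 2, 2, 2, 0, 2))

ω-coordinates c = M·v, v = (223, -145, -1, 127, -1, -155, 271):
  c_1 = 0·223 + (0)·(-145) + (0)·(-1) + 0·127 + (0)·(-1) + (-1)·(-155) + 0·271 = 155
  c_2 = 0·223 + (0)·(-145) + (0)·(-1) + 1·127 + (0)·(-1) + (0)·(-155) + 0·271 = 127
  c_3 = 2·223 + (0)·(-145) + (0)·(-1) + 0·127 + (0)·(-1) + (0)·(-155) + (-1)·(271) = 175
  c_4 = 0·223 + (1)·(-145) + (0)·(-1) + 0·127 + (0)·(-1) + (-2)·(-155) + 0·271 = 165
  c_5 = 1·223 + (0)·(-145) + (0)·(-1) + 0·127 + (0)·(-1) + (0)·(-155) + 0·271 = 223
  c_6 = 0·223 + (0)·(-145) + (-1)·(-1) + 0·127 + (0)·(-1) + (0)·(-155) + 0·271 = 1
  c_7 = 1·223 + (0)·(-145) + (-1)·(-1) + 0·127 + (-1)·(-1) + (0)·(-155) + 0·271 = 225
Base-3 expansion of each c_i:
  c_1 = 155 = 2·3^0 + 0·3^1 + 2·3^2 + 2·3^3 + 1·3^4
  c_2 = 127 = 1·3^0 + 0·3^1 + 2·3^2 + 1·3^3 + 1·3^4
  c_3 = 175 = 1·3^0 + 1·3^1 + 1·3^2 + 0·3^3 + 2·3^4
  c_4 = 165 = 0·3^0 + 1·3^1 + 0·3^2 + 0·3^3 + 2·3^4
  c_5 = 223 = 1·3^0 + 2·3^1 + 0·3^2 + 2·3^3 + 2·3^4
  c_6 = 1 = 1·3^0
  c_7 = 225 = 0·3^0 + 0·3^1 + 1·3^2 + 2·3^3 + 2·3^4
Factor λ_0 = (2, 1, 1, 0, 1, 1, 0)
Factor λ_1 = (0, 0, 1, 1, 2, 0, 0)
Factor λ_2 = (2, 2, 1, 0, 0, 0, 1)
Factor λ_3 = (2, 1, 0, 0, 2, 0, 2)
Factor λ_4 = (1, 1, 2, 2, 2, 0, 2)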